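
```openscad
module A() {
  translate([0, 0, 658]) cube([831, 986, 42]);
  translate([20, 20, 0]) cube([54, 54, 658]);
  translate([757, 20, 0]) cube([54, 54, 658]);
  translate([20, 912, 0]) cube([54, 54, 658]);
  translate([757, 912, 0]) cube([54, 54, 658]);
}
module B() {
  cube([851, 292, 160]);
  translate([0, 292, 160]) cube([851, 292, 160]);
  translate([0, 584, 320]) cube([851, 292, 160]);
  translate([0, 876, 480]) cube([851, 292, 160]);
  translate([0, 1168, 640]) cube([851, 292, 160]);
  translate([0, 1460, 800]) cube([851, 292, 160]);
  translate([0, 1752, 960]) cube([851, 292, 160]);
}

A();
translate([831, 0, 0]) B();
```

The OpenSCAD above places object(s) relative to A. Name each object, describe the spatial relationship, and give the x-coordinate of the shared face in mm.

A is a table. B is a staircase. The staircase is against the table's +x side, with their −y faces flush. The x-coordinate of the shared face is 831 mm.

The table's +x face and the staircase's −x face are both at x = 831 mm.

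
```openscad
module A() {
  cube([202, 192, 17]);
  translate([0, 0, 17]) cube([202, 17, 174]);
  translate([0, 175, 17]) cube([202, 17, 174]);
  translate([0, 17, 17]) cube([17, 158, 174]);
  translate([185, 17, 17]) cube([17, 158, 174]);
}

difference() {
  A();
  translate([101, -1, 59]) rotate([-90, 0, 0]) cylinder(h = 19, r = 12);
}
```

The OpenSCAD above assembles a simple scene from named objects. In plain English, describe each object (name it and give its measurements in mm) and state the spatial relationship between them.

A is an open storage box with external size 202×192×191 mm and wall thickness 17 mm (the base is also 17 mm thick). The base covers the whole footprint; the four walls stand on the base, with the y-facing walls full-width and the x-facing walls fitting between their inner faces.

The open box has a circular hole of radius 12 mm through its front wall, centred at (x = 101, z = 59).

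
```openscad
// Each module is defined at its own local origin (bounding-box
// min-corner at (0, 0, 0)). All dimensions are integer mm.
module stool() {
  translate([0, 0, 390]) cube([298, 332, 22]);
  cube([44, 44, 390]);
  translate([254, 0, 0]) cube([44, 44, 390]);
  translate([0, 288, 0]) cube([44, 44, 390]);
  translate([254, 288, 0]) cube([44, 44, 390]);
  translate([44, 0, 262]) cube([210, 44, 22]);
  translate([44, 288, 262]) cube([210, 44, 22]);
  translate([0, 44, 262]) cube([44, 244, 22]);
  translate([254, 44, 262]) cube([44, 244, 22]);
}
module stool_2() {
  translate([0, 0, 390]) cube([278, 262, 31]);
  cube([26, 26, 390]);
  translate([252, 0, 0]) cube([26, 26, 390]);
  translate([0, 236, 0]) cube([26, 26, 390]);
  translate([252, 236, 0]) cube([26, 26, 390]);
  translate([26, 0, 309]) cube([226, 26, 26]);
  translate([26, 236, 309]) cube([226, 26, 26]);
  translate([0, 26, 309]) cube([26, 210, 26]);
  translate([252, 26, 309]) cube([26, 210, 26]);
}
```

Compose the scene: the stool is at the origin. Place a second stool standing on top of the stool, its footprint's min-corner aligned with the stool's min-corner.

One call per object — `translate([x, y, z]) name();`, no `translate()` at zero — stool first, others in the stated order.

stool();
translate([0, 0, 412]) stool_2();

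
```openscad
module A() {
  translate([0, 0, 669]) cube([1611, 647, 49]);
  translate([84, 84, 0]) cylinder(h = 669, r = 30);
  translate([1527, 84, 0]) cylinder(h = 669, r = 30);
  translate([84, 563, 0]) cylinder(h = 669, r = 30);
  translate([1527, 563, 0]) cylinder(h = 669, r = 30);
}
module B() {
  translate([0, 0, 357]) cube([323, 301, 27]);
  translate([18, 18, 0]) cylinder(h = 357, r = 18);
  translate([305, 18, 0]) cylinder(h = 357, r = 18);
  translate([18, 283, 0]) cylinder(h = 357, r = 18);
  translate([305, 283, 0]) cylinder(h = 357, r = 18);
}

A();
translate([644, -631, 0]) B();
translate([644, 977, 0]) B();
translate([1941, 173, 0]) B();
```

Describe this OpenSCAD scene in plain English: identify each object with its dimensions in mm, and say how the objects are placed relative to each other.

A is a rectangular dining table. The top is 1611×647×49 mm with its upper surface at z = 718 mm. It stands on four round legs of 60 mm diameter, each leg's bounding box inset 54 mm from the nearest pair of top edges, running from the floor to the underside of the top.

B is a four-legged stool. The seat is 323×301 mm, 27 mm thick, top at z = 384 mm. It stands on four round legs, each 36 mm in diameter, from z = 0 to the seat underside, each leg's axis is inset half a diameter from the nearest pair of seat edges (so the leg's bounding box is flush with the corner).

Three stools sit around the table at the −y, +y, +x sides.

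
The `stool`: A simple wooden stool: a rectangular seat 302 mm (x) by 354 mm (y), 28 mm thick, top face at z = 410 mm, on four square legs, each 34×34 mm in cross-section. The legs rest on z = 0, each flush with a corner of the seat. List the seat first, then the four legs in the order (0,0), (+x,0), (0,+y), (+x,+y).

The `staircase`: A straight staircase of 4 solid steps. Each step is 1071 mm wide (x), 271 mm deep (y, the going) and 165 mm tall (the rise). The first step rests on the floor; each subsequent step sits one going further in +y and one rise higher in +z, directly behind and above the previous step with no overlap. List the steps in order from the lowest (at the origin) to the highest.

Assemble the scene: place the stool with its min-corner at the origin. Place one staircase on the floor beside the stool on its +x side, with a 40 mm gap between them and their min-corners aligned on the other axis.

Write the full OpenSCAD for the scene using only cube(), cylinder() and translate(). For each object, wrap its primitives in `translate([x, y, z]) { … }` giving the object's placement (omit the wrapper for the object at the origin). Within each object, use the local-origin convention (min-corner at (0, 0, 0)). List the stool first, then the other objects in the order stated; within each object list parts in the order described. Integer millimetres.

translate([0, 0, 382]) cube([302, 354, 28]);
cube([34, 34, 382]);
translate([268, 0, 0]) cube([34, 34, 382]);
translate([0, 320, 0]) cube([34, 34, 382]);
translate([268, 320, 0]) cube([34, 34, 382]);
translate([342, 0, 0]) {
  cube([1071, 271, 165]);
  translate([0, 271, 165]) cube([1071, 271, 165]);
  translate([0, 542, 330]) cube([1071, 271, 165]);
  translate([0, 813, 495]) cube([1071, 271, 165]);
}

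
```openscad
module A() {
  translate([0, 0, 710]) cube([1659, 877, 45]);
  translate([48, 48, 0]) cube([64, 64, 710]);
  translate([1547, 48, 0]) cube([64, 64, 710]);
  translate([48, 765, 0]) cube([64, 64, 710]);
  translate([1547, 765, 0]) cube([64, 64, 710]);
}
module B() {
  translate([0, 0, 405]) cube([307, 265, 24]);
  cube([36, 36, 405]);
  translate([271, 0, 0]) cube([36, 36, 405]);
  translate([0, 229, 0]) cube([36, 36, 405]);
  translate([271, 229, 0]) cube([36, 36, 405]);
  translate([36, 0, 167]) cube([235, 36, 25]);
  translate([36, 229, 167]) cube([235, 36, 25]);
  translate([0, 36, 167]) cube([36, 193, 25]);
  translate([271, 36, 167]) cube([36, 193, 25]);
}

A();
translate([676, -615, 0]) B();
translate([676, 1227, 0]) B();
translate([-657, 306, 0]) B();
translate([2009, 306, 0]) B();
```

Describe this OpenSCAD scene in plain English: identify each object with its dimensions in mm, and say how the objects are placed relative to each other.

A is a table: top 1659 mm (x) × 877 mm (y), 45 mm thick, upper face at z = 755 mm, on four 64×64 mm square legs, each inset 48 mm from the nearest pair of top edges, running from z = 0 to the bottom of the top.

B is a simple wooden stool: a rectangular seat 307 mm (x) by 265 mm (y), 24 mm thick, top face at z = 429 mm, on four square legs, each 36×36 mm in cross-section. The legs rest on z = 0, each flush with a corner of the seat. Four stretchers, 36 mm wide and 25 mm tall, connect adjacent legs with their undersides at z = 167 mm, each running between the inner faces of the legs it joins and aligned with the legs' outer faces on the other axis.

Four stools sit around the table at the −y, +y, −x, +x sides.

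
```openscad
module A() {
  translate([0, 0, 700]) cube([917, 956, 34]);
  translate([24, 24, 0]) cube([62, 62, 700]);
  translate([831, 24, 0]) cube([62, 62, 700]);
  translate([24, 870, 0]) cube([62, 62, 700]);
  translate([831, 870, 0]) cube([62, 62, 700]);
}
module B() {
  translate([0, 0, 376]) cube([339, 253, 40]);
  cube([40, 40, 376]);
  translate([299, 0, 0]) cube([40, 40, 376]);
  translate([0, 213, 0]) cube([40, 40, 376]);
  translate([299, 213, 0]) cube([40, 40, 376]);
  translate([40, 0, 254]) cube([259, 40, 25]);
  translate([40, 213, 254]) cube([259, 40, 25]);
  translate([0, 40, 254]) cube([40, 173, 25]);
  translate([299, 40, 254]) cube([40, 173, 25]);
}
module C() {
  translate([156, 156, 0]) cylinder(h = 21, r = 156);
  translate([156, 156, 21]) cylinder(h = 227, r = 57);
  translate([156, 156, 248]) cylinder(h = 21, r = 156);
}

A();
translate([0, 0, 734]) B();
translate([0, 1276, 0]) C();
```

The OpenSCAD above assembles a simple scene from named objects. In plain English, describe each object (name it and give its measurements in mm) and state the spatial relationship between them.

A is a table: top 917 mm (x) × 956 mm (y), 34 mm thick, upper face at z = 734 mm, on four 62×62 mm square legs, each inset 24 mm from the nearest pair of top edges, running from z = 0 to the bottom of the top.

B is a four-legged stool. The seat is a 339×253×40 mm slab whose top surface is at z = 416 mm; four square legs, each 40×40 mm in cross-section, run from the floor (z = 0) to the underside of the seat, each flush with a corner of the seat. Four stretchers, 40 mm wide and 25 mm tall, connect adjacent legs with their undersides at z = 254 mm, each running between the inner faces of the legs it joins and aligned with the legs' outer faces on the other axis.

C is a spool: two coaxial disc flanges of radius 156 mm and thickness 21 mm, joined by a core cylinder of radius 57 mm and height 227 mm. The lower flange rests on z = 0 and the three cylinders share a vertical axis.

The stool is on top of the table. The spool is on the floor beside the table on its +y side.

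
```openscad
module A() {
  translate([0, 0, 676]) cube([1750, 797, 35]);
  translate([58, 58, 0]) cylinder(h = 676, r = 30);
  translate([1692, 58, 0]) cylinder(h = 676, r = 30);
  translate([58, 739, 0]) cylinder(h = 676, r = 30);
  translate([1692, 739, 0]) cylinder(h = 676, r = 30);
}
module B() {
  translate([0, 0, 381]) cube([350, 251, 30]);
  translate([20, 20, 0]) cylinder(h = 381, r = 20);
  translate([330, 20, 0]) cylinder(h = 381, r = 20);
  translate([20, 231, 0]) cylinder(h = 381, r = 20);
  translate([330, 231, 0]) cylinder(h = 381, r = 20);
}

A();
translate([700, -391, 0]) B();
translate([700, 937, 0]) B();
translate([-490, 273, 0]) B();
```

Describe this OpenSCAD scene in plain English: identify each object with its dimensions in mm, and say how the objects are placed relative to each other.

A is a table with a 1750×797 mm rectangular top, 35 mm thick, top surface at z = 711 mm, supported by four round legs of 60 mm diameter, each leg's bounding box inset 28 mm from the nearest pair of top edges, running from the floor.

B is a four-legged stool. The seat is 350×251 mm, 30 mm thick, top at z = 411 mm. It stands on four round legs, each 40 mm in diameter, from z = 0 to the seat underside, each leg's axis is inset half a diameter from the nearest pair of seat edges (so the leg's bounding box is flush with the corner).

Three stools sit around the table at the −y, +y, −x sides.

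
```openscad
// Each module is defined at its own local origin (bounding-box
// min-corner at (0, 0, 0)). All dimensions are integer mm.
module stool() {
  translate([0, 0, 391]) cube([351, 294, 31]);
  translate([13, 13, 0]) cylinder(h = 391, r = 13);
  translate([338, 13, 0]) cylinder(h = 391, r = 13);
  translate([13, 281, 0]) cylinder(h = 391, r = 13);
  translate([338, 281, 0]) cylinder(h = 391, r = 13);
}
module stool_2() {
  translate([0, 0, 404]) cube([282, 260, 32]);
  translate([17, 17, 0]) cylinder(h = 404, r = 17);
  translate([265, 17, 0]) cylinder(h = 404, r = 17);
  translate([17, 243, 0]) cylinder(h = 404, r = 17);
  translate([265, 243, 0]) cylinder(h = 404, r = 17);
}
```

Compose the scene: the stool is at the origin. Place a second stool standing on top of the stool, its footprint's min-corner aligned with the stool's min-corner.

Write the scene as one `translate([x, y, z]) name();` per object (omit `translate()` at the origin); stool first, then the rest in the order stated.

stool();
translate([0, 0, 422]) stool_2();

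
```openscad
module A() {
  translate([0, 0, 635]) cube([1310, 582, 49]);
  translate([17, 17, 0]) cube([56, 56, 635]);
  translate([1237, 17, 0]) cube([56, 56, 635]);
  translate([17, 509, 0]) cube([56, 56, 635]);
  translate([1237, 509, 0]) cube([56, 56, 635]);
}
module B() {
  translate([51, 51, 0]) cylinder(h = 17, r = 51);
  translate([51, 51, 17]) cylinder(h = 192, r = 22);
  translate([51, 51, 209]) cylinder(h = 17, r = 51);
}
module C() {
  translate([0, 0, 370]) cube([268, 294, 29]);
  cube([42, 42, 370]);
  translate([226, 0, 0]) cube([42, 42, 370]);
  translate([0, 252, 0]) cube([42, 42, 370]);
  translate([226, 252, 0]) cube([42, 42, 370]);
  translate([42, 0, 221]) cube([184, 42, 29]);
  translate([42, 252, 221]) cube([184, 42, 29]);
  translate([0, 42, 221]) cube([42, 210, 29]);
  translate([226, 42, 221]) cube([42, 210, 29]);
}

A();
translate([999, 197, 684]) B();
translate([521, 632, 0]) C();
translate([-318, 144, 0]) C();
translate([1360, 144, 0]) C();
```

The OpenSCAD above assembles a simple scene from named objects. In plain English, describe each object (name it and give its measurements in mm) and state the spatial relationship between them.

A is a rectangular dining table. The top is 1310×582×49 mm with its upper surface at z = 684 mm. It stands on four 56×56 mm square legs, each inset 17 mm from the nearest pair of top edges, running from the floor to the underside of the top.

B is a spool: two coaxial disc flanges of radius 51 mm and thickness 17 mm, joined by a core cylinder of radius 22 mm and height 192 mm. The lower flange rests on z = 0 and the three cylinders share a vertical axis.

C is a four-legged stool. The seat is 268×294 mm, 29 mm thick, top at z = 399 mm. It stands on four square legs, each 42×42 mm in cross-section, from z = 0 to the seat underside, each flush with a corner of the seat. Four stretchers, 42 mm wide and 29 mm tall, connect adjacent legs with their undersides at z = 221 mm, each running between the inner faces of the legs it joins and aligned with the legs' outer faces on the other axis.

The spool is on top of the table. Three stools sit around the table at the +y, −x, +x sides.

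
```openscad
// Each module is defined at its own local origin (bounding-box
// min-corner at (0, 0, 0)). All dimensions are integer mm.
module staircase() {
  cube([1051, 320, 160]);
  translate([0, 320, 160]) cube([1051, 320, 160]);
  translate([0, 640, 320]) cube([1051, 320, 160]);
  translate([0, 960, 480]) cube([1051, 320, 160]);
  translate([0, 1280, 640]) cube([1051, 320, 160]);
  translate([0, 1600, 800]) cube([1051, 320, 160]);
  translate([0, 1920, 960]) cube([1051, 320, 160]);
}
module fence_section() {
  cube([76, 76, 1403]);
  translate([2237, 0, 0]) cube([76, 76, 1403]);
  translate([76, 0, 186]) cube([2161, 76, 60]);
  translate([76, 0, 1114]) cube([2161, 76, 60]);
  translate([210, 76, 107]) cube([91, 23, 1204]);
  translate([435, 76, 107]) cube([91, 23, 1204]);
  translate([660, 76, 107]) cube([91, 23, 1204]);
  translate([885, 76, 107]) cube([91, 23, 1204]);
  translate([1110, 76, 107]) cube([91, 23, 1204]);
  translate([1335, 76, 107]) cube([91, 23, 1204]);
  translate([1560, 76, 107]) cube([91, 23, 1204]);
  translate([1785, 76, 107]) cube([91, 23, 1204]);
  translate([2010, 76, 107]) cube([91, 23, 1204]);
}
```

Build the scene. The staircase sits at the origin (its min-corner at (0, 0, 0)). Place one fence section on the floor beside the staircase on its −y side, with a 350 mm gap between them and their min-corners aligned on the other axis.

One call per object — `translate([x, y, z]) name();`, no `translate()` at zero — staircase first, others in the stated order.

staircase();
translate([0, -449, 0]) fence_section();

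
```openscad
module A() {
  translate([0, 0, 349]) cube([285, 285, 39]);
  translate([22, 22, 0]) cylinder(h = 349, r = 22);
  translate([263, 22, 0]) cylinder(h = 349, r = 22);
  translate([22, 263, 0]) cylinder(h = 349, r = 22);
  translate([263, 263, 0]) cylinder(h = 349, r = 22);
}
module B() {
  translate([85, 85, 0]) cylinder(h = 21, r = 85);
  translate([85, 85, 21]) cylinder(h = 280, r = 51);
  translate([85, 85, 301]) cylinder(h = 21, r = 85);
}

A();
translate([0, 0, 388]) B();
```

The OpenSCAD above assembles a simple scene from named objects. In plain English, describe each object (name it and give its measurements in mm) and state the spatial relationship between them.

A is a four-legged stool. The seat is a 285×285×39 mm slab whose top surface is at z = 388 mm; four round legs, each 44 mm in diameter, run from the floor (z = 0) to the underside of the seat, each leg's axis is inset half a diameter from the nearest pair of seat edges (so the leg's bounding box is flush with the corner).

B is a spool: two coaxial disc flanges of radius 85 mm and thickness 21 mm, joined by a core cylinder of radius 51 mm and height 280 mm. The lower flange rests on z = 0 and the three cylinders share a vertical axis.

The spool is on top of the stool.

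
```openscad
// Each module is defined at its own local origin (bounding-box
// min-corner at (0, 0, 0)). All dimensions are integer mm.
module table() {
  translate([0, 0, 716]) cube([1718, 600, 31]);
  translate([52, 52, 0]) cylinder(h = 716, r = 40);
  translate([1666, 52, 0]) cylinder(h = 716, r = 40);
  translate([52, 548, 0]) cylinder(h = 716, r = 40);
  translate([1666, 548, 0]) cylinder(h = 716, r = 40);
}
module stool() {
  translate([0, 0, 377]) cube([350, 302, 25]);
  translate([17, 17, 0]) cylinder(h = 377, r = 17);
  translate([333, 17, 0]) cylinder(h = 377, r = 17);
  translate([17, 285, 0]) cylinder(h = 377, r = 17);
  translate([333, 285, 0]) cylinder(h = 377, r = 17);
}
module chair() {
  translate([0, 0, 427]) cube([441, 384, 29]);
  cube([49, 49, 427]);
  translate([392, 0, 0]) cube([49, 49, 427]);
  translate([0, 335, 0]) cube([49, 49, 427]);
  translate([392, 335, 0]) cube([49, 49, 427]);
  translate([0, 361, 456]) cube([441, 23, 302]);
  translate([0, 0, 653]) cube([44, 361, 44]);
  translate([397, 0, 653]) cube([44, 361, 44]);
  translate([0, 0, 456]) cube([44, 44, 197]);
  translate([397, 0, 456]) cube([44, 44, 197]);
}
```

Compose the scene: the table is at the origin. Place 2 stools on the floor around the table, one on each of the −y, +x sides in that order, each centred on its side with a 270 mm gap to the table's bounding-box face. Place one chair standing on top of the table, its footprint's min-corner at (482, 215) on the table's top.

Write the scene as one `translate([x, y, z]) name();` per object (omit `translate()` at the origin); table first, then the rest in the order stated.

table();
translate([684, -572, 0]) stool();
translate([1988, 149, 0]) stool();
translate([482, 215, 747]) chair();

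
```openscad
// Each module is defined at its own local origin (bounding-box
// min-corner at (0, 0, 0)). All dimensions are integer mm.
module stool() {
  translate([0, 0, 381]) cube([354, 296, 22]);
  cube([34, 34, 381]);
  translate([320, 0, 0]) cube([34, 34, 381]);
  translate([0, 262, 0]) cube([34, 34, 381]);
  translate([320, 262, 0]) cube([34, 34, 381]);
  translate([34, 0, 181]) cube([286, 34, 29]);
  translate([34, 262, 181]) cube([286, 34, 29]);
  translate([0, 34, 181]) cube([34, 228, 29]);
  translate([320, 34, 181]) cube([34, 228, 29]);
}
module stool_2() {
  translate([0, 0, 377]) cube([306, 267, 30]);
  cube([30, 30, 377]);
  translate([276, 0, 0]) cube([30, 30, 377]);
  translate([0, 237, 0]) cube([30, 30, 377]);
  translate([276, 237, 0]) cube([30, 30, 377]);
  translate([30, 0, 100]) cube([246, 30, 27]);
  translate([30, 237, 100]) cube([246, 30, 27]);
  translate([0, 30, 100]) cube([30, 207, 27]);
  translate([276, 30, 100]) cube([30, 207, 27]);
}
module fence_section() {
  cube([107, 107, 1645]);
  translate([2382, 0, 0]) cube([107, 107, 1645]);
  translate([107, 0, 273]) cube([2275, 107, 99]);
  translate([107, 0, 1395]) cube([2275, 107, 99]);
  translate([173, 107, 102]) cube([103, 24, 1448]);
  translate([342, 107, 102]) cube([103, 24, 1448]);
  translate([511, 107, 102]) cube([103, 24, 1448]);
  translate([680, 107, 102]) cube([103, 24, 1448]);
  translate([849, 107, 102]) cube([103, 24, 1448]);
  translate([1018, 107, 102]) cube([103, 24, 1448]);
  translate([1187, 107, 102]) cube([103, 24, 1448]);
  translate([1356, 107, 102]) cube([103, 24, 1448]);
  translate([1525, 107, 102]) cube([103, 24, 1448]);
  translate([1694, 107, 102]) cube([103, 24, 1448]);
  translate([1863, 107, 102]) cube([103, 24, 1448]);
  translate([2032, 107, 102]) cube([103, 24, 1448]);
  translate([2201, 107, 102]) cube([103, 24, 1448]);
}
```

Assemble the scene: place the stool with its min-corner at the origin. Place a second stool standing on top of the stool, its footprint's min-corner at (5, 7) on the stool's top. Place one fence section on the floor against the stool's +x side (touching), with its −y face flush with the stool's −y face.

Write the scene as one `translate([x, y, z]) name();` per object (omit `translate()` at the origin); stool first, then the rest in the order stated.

stool();
translate([5, 7, 403]) stool_2();
translate([354, 0, 0]) fence_section();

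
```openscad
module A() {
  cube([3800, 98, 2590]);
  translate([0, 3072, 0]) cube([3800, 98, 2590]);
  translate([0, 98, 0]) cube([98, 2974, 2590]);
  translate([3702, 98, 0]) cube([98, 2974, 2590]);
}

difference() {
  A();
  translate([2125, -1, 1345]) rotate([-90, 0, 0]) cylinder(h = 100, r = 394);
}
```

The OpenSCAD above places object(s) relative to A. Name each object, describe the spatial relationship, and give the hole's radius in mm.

A is a house frame. The house frame has a circular hole through its front wall. The hole's radius is 394 mm.

The subtracted cylinder has r = 394 mm.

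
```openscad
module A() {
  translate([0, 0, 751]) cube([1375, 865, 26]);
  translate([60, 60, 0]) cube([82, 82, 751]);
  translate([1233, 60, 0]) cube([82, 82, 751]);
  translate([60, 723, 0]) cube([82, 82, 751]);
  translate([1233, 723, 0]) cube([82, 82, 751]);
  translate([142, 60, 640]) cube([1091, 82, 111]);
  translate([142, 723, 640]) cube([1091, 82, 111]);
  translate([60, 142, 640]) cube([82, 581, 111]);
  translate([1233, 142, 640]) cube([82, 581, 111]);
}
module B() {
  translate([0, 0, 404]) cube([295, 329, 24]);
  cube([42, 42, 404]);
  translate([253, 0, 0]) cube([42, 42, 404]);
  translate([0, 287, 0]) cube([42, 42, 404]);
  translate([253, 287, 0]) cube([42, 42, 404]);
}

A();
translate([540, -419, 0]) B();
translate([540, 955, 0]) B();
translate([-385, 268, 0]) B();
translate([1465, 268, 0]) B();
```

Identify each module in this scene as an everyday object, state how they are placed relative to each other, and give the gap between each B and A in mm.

Each stool's nearest face is 90 mm from the table's bounding box.

A is a table. B is a stool. Four stools sit around the table at the −y, +y, −x, +x sides. The gap between each stool and the table is 90 mm.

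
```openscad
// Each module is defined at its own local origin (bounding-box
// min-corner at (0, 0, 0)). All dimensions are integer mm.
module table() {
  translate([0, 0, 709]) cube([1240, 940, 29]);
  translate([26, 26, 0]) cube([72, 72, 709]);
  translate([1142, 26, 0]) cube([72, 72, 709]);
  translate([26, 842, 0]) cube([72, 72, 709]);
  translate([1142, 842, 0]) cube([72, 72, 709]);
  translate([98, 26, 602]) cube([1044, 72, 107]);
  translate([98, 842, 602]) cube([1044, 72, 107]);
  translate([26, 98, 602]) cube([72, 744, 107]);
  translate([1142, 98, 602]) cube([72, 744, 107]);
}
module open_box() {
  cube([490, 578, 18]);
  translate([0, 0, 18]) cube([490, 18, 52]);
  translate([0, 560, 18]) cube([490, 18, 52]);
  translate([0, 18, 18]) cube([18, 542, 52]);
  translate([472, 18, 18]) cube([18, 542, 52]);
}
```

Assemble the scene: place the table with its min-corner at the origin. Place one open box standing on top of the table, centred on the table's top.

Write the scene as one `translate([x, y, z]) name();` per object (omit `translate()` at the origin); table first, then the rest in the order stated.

table();
translate([375, 181, 738]) open_box();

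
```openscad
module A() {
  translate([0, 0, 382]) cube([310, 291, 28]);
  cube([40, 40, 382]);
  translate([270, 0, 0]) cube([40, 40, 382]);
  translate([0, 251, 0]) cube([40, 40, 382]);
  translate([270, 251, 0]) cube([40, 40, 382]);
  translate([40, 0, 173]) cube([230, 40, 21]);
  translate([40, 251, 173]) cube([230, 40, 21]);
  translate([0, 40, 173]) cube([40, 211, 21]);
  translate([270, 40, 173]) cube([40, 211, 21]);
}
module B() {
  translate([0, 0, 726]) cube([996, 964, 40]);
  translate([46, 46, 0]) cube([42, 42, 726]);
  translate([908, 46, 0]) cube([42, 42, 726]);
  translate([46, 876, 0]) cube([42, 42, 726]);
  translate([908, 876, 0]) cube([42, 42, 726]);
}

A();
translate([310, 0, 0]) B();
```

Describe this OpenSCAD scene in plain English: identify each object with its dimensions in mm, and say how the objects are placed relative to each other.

A is a four-legged stool. The seat is a 310×291×28 mm slab whose top surface is at z = 410 mm; four square legs, each 40×40 mm in cross-section, run from the floor (z = 0) to the underside of the seat, each flush with a corner of the seat. Four stretchers, 40 mm wide and 21 mm tall, connect adjacent legs with their undersides at z = 173 mm, each running between the inner faces of the legs it joins and aligned with the legs' outer faces on the other axis.

B is a table with a 996×964 mm rectangular top, 40 mm thick, top surface at z = 766 mm, supported by four 42×42 mm square legs, each inset 46 mm from the nearest pair of top edges, running from the floor.

The table is against the stool's +x side, with their −y faces flush.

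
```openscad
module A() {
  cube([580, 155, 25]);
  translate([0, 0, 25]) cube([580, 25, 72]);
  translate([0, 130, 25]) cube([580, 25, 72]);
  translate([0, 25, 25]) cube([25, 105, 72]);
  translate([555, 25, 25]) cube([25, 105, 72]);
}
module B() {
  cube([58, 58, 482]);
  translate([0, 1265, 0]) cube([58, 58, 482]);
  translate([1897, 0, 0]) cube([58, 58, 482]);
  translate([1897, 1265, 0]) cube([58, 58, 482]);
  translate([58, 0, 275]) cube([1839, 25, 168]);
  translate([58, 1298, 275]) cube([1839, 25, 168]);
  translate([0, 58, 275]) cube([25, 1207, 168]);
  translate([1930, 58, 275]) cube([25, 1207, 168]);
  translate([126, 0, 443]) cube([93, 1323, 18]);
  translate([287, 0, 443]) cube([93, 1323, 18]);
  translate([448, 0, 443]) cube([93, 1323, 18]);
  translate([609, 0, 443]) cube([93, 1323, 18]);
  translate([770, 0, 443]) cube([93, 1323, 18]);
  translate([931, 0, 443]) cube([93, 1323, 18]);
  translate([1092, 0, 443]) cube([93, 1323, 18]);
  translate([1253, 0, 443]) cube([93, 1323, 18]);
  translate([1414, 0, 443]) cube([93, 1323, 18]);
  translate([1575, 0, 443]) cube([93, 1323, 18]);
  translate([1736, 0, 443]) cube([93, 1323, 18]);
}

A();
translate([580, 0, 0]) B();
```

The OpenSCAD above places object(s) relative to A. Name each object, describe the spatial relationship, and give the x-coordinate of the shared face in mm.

The open box's +x face and the bed frame's −x face are both at x = 580 mm.

A is an open box. B is a bed frame. The bed frame is against the open box's +x side, with their −y faces flush. The x-coordinate of the shared face is 580 mm.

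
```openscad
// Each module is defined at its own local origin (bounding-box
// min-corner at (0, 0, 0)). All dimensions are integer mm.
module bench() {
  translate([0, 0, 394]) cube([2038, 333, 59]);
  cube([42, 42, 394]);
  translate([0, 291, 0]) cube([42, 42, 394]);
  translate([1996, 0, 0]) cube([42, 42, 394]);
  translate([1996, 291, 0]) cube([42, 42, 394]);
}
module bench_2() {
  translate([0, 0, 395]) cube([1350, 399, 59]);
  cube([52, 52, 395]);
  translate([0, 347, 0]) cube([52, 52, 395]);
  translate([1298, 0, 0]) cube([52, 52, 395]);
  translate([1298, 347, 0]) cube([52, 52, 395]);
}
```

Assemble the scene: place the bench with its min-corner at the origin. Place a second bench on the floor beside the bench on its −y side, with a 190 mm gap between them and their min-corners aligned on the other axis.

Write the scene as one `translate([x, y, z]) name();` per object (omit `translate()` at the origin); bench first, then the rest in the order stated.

bench();
translate([0, -589, 0]) bench_2();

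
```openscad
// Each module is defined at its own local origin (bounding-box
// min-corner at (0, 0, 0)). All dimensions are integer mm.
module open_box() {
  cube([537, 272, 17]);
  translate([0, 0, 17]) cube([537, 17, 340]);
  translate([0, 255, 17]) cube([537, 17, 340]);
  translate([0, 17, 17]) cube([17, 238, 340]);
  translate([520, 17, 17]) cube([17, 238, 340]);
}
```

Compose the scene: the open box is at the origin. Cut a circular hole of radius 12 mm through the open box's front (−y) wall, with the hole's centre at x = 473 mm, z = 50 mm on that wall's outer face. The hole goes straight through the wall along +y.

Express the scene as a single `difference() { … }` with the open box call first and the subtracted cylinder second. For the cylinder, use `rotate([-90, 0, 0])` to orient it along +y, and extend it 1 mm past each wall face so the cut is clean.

difference() {
  open_box();
  translate([473, -1, 50]) rotate([-90, 0, 0]) cylinder(h = 19, r = 12);
}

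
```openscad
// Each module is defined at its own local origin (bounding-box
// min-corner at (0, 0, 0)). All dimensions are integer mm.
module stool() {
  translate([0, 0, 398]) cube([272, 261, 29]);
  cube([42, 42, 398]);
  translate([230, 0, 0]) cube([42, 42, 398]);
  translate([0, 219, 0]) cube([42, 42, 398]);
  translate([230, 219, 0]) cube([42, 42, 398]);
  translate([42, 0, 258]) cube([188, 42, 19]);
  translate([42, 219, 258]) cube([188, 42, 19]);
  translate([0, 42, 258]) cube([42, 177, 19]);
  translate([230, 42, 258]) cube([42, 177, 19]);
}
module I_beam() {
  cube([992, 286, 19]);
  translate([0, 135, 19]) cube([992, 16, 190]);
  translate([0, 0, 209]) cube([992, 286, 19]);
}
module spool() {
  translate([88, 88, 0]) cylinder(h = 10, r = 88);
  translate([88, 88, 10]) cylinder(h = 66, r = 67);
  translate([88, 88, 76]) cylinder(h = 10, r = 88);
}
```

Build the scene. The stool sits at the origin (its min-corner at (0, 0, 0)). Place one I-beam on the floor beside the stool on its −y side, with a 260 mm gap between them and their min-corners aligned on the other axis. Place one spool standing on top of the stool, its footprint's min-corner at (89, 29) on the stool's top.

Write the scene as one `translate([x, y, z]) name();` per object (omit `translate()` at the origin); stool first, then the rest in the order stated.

stool();
translate([0, -546, 0]) I_beam();
translate([89, 29, 427]) spool();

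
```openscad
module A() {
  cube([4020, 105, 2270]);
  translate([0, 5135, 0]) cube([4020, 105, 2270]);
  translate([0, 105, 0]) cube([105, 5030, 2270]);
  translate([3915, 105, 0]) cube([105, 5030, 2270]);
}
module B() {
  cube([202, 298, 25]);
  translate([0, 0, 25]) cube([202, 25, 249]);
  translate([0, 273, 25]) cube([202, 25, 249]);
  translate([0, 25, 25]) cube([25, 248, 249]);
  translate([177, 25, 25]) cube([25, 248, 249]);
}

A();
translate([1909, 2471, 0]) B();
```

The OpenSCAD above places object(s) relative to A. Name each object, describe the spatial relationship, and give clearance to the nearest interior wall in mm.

Clearances: x = 1804, y = 2366; minimum 1804 mm.

A is a house frame. B is an open box. The open box sits inside the house frame, centred. The clearance to the nearest interior wall is 1804 mm.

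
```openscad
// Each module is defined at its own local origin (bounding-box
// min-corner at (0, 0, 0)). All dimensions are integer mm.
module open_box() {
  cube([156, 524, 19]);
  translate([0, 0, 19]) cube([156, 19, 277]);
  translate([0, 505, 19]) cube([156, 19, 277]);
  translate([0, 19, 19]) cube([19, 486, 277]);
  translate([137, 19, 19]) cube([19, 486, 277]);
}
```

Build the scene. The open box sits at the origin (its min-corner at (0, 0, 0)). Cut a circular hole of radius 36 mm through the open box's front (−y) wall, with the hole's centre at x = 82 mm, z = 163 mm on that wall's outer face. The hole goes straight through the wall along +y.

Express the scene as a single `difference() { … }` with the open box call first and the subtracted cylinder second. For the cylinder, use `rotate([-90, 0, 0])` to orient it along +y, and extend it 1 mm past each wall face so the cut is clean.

difference() {
  open_box();
  translate([82, -1, 163]) rotate([-90, 0, 0]) cylinder(h = 21, r = 36);
}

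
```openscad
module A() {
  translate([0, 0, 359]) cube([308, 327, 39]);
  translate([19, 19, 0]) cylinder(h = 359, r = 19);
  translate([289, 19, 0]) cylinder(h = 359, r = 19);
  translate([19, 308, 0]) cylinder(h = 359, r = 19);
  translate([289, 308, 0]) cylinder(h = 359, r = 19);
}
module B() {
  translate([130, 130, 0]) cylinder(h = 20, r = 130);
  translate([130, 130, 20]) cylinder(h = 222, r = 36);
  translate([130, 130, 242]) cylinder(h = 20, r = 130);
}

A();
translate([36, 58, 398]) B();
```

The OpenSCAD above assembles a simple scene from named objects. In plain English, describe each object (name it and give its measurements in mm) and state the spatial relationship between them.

A is a simple wooden stool: a rectangular seat 308 mm (x) by 327 mm (y), 39 mm thick, top face at z = 398 mm, on four round legs, each 38 mm in diameter. The legs rest on z = 0, each leg's axis is inset half a diameter from the nearest pair of seat edges (so the leg's bounding box is flush with the corner).

B is a spool: two coaxial disc flanges of radius 130 mm and thickness 20 mm, joined by a core cylinder of radius 36 mm and height 222 mm. The lower flange rests on z = 0 and the three cylinders share a vertical axis.

The spool is on top of the stool.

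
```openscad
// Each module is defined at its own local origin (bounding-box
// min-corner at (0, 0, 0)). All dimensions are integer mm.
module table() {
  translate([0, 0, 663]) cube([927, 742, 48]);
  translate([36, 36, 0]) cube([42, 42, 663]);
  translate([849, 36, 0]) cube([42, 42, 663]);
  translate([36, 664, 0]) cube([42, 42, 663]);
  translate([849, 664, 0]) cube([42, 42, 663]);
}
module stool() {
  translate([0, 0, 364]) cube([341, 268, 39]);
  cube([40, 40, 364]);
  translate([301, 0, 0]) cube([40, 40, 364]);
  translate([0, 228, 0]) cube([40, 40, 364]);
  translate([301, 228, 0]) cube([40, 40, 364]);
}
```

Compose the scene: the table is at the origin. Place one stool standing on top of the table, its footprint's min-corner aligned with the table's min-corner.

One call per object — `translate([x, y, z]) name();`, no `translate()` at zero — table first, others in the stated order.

table();
translate([0, 0, 711]) stool();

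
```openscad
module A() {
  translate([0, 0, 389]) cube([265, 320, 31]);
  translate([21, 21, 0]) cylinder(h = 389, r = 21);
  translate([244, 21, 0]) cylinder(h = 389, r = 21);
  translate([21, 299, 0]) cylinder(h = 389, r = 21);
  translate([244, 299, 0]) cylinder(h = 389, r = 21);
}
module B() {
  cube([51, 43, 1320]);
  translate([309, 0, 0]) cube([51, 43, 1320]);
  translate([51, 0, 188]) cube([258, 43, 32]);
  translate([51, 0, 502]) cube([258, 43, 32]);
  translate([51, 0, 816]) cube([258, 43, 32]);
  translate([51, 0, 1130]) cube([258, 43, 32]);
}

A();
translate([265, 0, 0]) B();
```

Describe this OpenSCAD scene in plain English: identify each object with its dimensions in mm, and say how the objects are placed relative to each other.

A is a simple wooden stool: a rectangular seat 265 mm (x) by 320 mm (y), 31 mm thick, top face at z = 420 mm, on four round legs, each 42 mm in diameter. The legs rest on z = 0, each leg's axis is inset half a diameter from the nearest pair of seat edges (so the leg's bounding box is flush with the corner).

B is a straight ladder. Two 51×43 mm vertical rails, 1320 mm tall, stand 360 mm apart (outside-to-outside) with their front faces coplanar on the −y side. 4 rungs, each 43 mm deep and 32 mm tall, span between the inner faces of the rails, front faces flush with the rails. The lowest rung's underside is at z = 188 mm and rungs are spaced 314 mm apart (underside to underside).

The ladder is against the stool's +x side, with their −y faces flush.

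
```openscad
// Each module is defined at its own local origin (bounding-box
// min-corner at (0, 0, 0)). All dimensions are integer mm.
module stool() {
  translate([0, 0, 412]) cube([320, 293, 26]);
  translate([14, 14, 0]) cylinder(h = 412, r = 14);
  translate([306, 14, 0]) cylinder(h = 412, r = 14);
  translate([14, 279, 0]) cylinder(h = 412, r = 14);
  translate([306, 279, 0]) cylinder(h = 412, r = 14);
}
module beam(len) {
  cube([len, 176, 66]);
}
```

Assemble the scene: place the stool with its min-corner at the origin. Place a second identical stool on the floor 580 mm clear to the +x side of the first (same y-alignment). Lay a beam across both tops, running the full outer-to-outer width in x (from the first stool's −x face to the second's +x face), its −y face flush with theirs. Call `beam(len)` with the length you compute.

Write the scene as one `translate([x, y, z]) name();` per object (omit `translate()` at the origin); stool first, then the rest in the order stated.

stool();
translate([900, 0, 0]) stool();
translate([0, 0, 438]) beam(1220);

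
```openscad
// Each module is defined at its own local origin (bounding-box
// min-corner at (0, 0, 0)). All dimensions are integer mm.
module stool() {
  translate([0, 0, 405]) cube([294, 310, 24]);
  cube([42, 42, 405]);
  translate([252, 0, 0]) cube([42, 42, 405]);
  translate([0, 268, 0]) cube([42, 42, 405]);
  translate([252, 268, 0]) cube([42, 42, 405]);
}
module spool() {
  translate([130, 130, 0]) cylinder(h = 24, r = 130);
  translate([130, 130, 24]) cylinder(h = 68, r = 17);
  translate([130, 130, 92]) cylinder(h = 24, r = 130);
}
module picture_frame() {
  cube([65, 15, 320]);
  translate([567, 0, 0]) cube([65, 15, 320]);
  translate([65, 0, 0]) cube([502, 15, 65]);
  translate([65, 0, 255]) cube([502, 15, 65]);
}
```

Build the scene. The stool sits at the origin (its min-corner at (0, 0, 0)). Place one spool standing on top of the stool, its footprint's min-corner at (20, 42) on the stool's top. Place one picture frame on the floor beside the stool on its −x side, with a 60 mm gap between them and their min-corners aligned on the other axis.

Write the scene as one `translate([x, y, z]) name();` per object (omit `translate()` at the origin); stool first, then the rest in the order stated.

stool();
translate([20, 42, 429]) spool();
translate([-692, 0, 0]) picture_frame();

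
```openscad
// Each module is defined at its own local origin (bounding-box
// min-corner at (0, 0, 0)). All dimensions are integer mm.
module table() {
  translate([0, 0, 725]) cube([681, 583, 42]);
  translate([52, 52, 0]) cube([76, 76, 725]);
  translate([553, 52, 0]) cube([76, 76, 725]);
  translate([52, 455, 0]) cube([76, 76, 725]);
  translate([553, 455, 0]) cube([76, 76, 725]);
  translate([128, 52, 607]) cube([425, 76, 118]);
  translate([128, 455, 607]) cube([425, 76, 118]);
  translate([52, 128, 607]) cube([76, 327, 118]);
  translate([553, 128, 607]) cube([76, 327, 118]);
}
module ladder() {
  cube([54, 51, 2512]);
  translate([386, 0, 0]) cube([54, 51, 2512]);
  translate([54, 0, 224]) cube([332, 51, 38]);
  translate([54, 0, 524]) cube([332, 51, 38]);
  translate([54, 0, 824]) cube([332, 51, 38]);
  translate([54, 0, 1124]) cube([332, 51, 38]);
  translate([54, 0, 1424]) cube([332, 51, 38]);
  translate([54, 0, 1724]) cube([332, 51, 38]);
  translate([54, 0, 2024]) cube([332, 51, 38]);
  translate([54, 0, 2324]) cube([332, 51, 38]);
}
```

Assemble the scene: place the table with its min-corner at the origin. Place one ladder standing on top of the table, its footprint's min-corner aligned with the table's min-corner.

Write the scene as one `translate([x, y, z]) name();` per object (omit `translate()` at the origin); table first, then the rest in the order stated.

table();
translate([0, 0, 767]) ladder();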